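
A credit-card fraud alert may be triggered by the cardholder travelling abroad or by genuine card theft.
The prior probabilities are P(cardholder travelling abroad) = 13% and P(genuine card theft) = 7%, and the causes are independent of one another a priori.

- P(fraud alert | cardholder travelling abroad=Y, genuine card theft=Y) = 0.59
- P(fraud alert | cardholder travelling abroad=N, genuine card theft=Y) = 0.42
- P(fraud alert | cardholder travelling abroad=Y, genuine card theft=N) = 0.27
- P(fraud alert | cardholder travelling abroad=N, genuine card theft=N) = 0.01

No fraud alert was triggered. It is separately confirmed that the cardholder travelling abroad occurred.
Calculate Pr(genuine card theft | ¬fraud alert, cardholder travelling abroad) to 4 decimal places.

Pr(genuine card theft | ¬fraud alert, cardholder travelling abroad) ≈ 0.0406

P(¬fraud alert | cardholder travelling abroad) = 0.73×0.93 + 0.41×0.07 = 0.678900 + 0.028700 = 0.707600
Of this, 0.028700 comes from 0.41×0.07 (the genuine card theft=true cases).
So P(genuine card theft | ¬fraud alert, cardholder travelling abroad) = 0.028700/0.707600 ≈ 0.0406.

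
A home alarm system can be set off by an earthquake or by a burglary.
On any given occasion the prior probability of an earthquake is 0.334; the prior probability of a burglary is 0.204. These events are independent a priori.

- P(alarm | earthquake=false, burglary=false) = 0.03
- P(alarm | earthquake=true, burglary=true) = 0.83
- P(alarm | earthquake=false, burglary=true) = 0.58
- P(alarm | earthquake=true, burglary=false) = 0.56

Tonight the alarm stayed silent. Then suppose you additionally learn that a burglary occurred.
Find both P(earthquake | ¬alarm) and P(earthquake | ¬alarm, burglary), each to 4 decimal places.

For the numerator, keep only earthquake=true terms: 0.116980 + 0.011583 = 0.128563
Normalizer over all consistent configurations: 0.97·0.666·0.796 + 0.42·0.666·0.204 + 0.44·0.334·0.796 + 0.17·0.334·0.204 = 0.699858
Posterior = 0.128563 / 0.699858 ≈ 0.1837

With the extra evidence:
Sum P(¬alarm|·) weighted by the priors over both values of earthquake:
  P(¬alarm | burglary) = 0.42·0.666 + 0.17·0.334
        = 0.279720 + 0.056780 = 0.336500
The terms with earthquake present sum to 0.056780, so
  P(earthquake | ¬alarm, burglary) = 0.056780 / 0.336500 ≈ 0.1687

P(earthquake | ¬alarm) ≈ 0.1837; P(earthquake | ¬alarm, burglary) ≈ 0.1687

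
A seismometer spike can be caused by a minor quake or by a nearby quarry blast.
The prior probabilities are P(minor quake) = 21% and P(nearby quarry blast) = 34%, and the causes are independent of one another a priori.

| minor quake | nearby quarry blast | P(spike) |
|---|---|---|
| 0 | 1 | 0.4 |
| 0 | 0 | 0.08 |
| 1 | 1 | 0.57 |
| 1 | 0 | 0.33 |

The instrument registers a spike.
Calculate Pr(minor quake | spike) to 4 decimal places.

Pr(minor quake | spike) ≈ 0.3669

P(spike) = 0.08·0.79·0.66 + 0.4·0.79·0.34 + 0.33·0.21·0.66 + 0.57·0.21·0.34 = 0.041712 + 0.107440 + 0.045738 + 0.040698 = 0.235588
Of this, 0.086436 comes from 0.045738 + 0.040698 (the minor quake=true cases).
P(minor quake | spike) = 0.086436 / 0.235588 ≈ 0.3669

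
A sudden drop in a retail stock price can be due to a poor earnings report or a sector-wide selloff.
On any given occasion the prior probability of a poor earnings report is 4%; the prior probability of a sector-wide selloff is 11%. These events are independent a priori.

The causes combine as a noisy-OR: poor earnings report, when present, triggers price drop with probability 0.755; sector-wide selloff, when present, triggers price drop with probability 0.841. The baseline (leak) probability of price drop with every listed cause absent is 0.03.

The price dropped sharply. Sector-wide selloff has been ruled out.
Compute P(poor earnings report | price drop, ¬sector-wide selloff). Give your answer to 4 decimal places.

Under noisy-OR, P(price drop | causes) = 1 − (1−0.03)·∏(1−qᵢ) over the active causes.
P(price drop | ¬sector-wide selloff) = 0.03·0.96 + 0.76235·0.04 = 0.028800 + 0.030494 = 0.059294
Of this, 0.030494 comes from 0.76235·0.04 (the poor earnings report=true cases).
P(poor earnings report | price drop, ¬sector-wide selloff) = 0.030494 / 0.059294 ≈ 0.5143

P(poor earnings report | price drop, ¬sector-wide selloff) ≈ 0.5143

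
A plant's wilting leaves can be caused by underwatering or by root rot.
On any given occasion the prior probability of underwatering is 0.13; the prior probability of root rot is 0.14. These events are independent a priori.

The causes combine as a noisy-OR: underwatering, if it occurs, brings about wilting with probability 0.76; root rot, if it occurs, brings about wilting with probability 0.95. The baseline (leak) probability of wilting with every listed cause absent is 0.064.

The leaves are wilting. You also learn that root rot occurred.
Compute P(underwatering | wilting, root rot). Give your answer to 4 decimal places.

Under noisy-OR, P(wilting | causes) = 1 − (1−0.064)·∏(1−qᵢ) over the active causes.
By total probability over both values of underwatering:
  P(wilting | root rot) = 0.9532*0.87 + 0.988768*0.13
        = 0.829284 + 0.128540 = 0.957824
The terms with underwatering present sum to 0.128540, so
  P(underwatering | wilting, root rot) = 0.128540 / 0.957824 ≈ 0.1342

P(underwatering | wilting, root rot) ≈ 0.1342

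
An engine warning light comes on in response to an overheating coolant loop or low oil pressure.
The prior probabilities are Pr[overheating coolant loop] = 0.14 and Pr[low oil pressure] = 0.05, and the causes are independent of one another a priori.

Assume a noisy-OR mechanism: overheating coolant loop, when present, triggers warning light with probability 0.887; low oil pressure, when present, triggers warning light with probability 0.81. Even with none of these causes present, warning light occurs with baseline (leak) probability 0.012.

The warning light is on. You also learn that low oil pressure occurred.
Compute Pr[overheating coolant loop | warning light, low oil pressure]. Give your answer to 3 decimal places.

Pr[overheating coolant loop | warning light, low oil pressure] ≈ 0.164

Under noisy-OR, P(warning light | causes) = 1 − (1−0.012)·∏(1−qᵢ) over the active causes.
P(warning light | low oil pressure) = 0.81228*0.86 + 0.978788*0.14 = 0.698561 + 0.137030 = 0.835591
Of this, 0.137030 comes from 0.978788*0.14 (the overheating coolant loop=true cases).
P(overheating coolant loop | warning light, low oil pressure) = 0.137030 / 0.835591 ≈ 0.164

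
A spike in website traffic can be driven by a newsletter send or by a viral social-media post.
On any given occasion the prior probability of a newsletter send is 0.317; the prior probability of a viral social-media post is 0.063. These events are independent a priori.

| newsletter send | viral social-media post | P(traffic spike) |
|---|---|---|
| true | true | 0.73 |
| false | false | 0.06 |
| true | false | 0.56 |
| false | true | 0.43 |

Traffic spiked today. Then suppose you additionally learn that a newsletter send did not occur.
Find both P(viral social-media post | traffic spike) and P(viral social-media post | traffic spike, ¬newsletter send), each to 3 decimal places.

P(viral social-media post | traffic spike) ≈ 0.139; P(viral social-media post | traffic spike, ¬newsletter send) ≈ 0.325

Numerator (weight on configurations with viral social-media post): 0.018502 + 0.014579 = 0.033081
The normalizing constant is 0.06×0.683×0.937 + 0.43×0.683×0.063 + 0.56×0.317×0.937 + 0.73×0.317×0.063 = 0.237815
Posterior = 0.033081 / 0.237815 ≈ 0.139

Now condition on the additional information:
P(traffic spike | ¬newsletter send) = 0.06*0.937 + 0.43*0.063 = 0.056220 + 0.027090 = 0.083310
The viral social-media post-present share is 0.43*0.063 = 0.027090.
P(viral social-media post | traffic spike, ¬newsletter send) = 0.027090 / 0.083310 ≈ 0.325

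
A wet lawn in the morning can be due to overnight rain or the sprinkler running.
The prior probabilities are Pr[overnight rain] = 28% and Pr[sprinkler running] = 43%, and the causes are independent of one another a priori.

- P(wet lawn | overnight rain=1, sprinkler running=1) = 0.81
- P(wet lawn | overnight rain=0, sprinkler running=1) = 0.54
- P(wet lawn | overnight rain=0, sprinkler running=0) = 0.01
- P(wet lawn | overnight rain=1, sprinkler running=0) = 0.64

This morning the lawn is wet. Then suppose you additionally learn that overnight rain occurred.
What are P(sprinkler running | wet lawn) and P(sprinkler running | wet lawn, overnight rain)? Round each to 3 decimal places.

Sum P(wet lawn|·) weighted by the priors over the 4 (overnight rain, sprinkler running) configurations:
  P(wet lawn) = 0.01·0.72·0.57 + 0.54·0.72·0.43 + 0.64·0.28·0.57 + 0.81·0.28·0.43
        = 0.004104 + 0.167184 + 0.102144 + 0.097524 = 0.370956
Keeping only the sprinkler running-present terms gives 0.264708, so
  P(sprinkler running | wet lawn) = 0.264708 / 0.370956 ≈ 0.714

With the extra evidence:
P(wet lawn | overnight rain) = 0.64*0.57 + 0.81*0.43 = 0.364800 + 0.348300 = 0.713100
Restricting to configurations with sprinkler running present: 0.81*0.43 = 0.348300.
Hence the posterior is 0.348300/0.713100 ≈ 0.488.
This is intercausal reasoning (explaining away): once overnight rain accounts for the wet lawn, sprinkler running becomes less likely.

P(sprinkler running | wet lawn) ≈ 0.714; P(sprinkler running | wet lawn, overnight rain) ≈ 0.488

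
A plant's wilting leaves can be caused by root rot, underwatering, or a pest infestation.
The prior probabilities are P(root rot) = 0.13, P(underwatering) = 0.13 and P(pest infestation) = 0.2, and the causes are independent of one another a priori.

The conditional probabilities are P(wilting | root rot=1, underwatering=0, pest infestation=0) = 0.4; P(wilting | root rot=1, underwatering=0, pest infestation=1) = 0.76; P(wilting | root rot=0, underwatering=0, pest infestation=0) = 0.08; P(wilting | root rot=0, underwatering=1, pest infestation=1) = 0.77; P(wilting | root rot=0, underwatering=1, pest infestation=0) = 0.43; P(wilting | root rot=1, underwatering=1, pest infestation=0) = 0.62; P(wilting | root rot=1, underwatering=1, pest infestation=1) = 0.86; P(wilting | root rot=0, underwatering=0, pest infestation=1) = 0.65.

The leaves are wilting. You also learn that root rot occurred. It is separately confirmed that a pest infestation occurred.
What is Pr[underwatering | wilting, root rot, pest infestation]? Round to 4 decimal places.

P(wilting | root rot, pest infestation) = 0.76·0.87 + 0.86·0.13 = 0.661200 + 0.111800 = 0.773000
The underwatering-present share is 0.86·0.13 = 0.111800.
Hence the posterior is 0.111800/0.773000 ≈ 0.1446.

Pr[underwatering | wilting, root rot, pest infestation] ≈ 0.1446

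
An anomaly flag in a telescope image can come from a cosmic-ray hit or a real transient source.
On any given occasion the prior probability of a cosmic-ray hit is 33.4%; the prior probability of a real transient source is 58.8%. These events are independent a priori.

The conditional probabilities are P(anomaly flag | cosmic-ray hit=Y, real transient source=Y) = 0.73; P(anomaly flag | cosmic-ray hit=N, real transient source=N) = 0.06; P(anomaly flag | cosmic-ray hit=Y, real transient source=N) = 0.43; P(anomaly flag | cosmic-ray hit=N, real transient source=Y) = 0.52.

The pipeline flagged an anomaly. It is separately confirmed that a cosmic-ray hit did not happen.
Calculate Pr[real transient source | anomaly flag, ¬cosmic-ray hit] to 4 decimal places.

Enumerate both values of real transient source and weight by the priors:
  P(anomaly flag | ¬cosmic-ray hit) = 0.06·0.412 + 0.52·0.588
        = 0.024720 + 0.305760 = 0.330480
The terms with real transient source present sum to 0.305760, so
  P(real transient source | anomaly flag, ¬cosmic-ray hit) = 0.305760 / 0.330480 ≈ 0.9252

Pr[real transient source | anomaly flag, ¬cosmic-ray hit] ≈ 0.9252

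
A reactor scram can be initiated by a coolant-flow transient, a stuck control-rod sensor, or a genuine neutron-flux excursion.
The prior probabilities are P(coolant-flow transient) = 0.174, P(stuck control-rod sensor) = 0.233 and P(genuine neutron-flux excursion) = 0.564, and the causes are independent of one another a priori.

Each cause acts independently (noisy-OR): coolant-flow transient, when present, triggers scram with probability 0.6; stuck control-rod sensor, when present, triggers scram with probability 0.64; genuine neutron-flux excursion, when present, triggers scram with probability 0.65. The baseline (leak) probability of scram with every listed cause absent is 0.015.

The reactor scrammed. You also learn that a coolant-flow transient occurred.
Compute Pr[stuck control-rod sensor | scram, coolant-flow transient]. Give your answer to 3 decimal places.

Under noisy-OR, P(scram | causes) = 1 − (1−0.015)·∏(1−qᵢ) over the active causes.
By total probability over the 4 (stuck control-rod sensor, genuine neutron-flux excursion) configurations:
  P(scram | coolant-flow transient) = 0.606×0.767×0.436 + 0.8621×0.767×0.564 + 0.85816×0.233×0.436 + 0.950356×0.233×0.564
        = 0.202654 + 0.372934 + 0.087179 + 0.124888 = 0.787655
Configurations with stuck control-rod sensor contribute 0.212067, so
  P(stuck control-rod sensor | scram, coolant-flow transient) = 0.212067 / 0.787655 ≈ 0.269

Pr[stuck control-rod sensor | scram, coolant-flow transient] ≈ 0.269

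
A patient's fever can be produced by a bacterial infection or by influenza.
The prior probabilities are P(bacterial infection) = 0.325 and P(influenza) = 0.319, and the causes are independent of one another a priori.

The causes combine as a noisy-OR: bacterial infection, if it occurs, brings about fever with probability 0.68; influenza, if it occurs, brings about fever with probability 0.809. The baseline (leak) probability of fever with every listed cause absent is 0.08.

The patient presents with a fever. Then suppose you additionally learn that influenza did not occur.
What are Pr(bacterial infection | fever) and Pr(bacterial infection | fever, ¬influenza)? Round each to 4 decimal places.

Pr(bacterial infection | fever) ≈ 0.5424; Pr(bacterial infection | fever, ¬influenza) ≈ 0.8094

Under noisy-OR, P(fever | causes) = 1 − (1−0.08)·∏(1−qᵢ) over the active causes.
Enumerate the 4 (bacterial infection, influenza) configurations and weight by the priors:
  P(fever) = 0.08·0.675·0.681 + 0.82428·0.675·0.319 + 0.7056·0.325·0.681 + 0.94377·0.325·0.319
        = 0.036774 + 0.177488 + 0.156167 + 0.097845 = 0.468274
Keeping only the bacterial infection-present terms gives 0.254012, so
  P(bacterial infection | fever) = 0.254012 / 0.468274 ≈ 0.5424

Now also conditioning on influenza≠true:
Weight on bacterial infection=true, given the evidence: 0.7056·0.325 = 0.229320
Normalizer over all consistent configurations: 0.08·0.675 + 0.7056·0.325 = 0.283320
P(bacterial infection | fever, ¬influenza) = 0.229320/0.283320 ≈ 0.8094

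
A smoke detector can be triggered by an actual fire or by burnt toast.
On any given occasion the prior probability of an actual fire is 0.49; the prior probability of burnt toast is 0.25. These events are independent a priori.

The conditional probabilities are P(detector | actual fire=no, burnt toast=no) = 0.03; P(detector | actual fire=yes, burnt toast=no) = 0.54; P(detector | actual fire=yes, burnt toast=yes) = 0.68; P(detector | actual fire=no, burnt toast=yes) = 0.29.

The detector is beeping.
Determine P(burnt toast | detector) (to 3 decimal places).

P(detector) = 0.03·0.51·0.75 + 0.29·0.51·0.25 + 0.54·0.49·0.75 + 0.68·0.49·0.25 = 0.011475 + 0.036975 + 0.198450 + 0.083300 = 0.330200
Restricting to configurations with burnt toast present: 0.036975 + 0.083300 = 0.120275.
Hence the posterior is 0.120275/0.330200 ≈ 0.364.

P(burnt toast | detector) ≈ 0.364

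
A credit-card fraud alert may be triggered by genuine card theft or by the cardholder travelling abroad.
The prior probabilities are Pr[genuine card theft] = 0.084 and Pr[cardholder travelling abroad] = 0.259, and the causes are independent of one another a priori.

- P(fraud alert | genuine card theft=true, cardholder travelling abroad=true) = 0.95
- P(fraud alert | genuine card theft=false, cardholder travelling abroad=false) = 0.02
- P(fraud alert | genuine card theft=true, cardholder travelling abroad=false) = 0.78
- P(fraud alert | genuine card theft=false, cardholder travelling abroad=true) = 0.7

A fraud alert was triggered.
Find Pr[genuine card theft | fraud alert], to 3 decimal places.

Pr[genuine card theft | fraud alert] ≈ 0.278

P(fraud alert) = 0.02*0.916*0.741 + 0.7*0.916*0.259 + 0.78*0.084*0.741 + 0.95*0.084*0.259 = 0.013575 + 0.166071 + 0.048550 + 0.020668 = 0.248864
The genuine card theft-present share is 0.048550 + 0.020668 = 0.069218.
So P(genuine card theft | fraud alert) = 0.069218/0.248864 ≈ 0.278.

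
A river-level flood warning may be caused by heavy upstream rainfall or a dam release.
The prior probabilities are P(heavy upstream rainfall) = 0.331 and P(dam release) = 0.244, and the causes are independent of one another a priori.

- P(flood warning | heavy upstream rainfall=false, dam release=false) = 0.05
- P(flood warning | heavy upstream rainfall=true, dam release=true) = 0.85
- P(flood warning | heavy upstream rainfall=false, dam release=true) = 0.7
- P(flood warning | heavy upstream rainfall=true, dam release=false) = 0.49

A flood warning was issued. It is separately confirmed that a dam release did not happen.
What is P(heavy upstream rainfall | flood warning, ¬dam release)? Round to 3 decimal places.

P(flood warning | ¬dam release) = 0.05×0.669 + 0.49×0.331 = 0.033450 + 0.162190 = 0.195640
Restricting to configurations with heavy upstream rainfall present: 0.49×0.331 = 0.162190.
So P(heavy upstream rainfall | flood warning, ¬dam release) = 0.162190/0.195640 ≈ 0.829.

P(heavy upstream rainfall | flood warning, ¬dam release) ≈ 0.829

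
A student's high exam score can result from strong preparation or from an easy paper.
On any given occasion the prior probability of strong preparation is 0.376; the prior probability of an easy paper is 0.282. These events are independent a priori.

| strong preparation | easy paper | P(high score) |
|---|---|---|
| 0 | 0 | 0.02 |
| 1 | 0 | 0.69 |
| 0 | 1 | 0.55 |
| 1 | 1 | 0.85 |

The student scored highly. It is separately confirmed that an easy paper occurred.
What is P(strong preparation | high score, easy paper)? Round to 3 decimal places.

P(strong preparation | high score, easy paper) ≈ 0.482

P(high score | easy paper) = 0.55×0.624 + 0.85×0.376 = 0.343200 + 0.319600 = 0.662800
Of this, 0.319600 comes from 0.85×0.376 (the strong preparation=true cases).
Hence the posterior is 0.319600/0.662800 ≈ 0.482.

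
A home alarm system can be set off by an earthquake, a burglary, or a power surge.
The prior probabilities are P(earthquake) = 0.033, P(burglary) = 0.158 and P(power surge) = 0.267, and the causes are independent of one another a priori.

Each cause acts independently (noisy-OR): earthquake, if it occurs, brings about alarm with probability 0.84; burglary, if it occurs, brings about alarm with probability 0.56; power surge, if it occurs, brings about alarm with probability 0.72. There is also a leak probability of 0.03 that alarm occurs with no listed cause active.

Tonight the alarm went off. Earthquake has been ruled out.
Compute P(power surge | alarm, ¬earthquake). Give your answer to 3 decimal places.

Under noisy-OR, P(alarm | causes) = 1 − (1−0.03)·∏(1−qᵢ) over the active causes.
Weight on power surge=true, given the evidence: 0.163755 + 0.037145 = 0.200900
Denominator P(alarm | ¬earthquake): 0.03·0.842·0.733 + 0.7284·0.842·0.267 + 0.5732·0.158·0.733 + 0.880496·0.158·0.267 = 0.285801
P(power surge | alarm, ¬earthquake) = 0.200900/0.285801 ≈ 0.703

P(power surge | alarm, ¬earthquake) ≈ 0.703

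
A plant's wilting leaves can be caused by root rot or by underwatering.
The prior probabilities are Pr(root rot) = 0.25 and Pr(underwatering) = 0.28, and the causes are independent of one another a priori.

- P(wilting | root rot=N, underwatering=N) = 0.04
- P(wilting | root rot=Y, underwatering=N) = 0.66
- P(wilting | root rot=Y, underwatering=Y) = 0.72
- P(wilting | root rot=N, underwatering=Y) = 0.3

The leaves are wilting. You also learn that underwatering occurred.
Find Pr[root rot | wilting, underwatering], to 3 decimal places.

Weight on root rot=true, given the evidence: 0.72·0.25 = 0.180000
Normalizer over all consistent configurations: 0.3·0.75 + 0.72·0.25 = 0.405000
P(root rot | wilting, underwatering) = 0.180000/0.405000 ≈ 0.444

Pr[root rot | wilting, underwatering] ≈ 0.444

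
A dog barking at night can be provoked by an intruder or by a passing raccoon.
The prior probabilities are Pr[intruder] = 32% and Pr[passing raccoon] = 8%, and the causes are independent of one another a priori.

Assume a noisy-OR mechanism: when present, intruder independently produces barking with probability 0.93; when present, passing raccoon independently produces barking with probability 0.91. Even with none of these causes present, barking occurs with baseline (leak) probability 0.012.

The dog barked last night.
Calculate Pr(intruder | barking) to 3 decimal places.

Pr(intruder | barking) ≈ 0.840

Under noisy-OR, P(barking | causes) = 1 − (1−0.012)·∏(1−qᵢ) over the active causes.
Weight on intruder=true, given the evidence: 0.274039 + 0.025441 = 0.299480
Denominator P(barking): 0.012*0.68*0.92 + 0.91108*0.68*0.08 + 0.93084*0.32*0.92 + 0.993776*0.32*0.08 = 0.356550
P(intruder | barking) = 0.299480/0.356550 ≈ 0.840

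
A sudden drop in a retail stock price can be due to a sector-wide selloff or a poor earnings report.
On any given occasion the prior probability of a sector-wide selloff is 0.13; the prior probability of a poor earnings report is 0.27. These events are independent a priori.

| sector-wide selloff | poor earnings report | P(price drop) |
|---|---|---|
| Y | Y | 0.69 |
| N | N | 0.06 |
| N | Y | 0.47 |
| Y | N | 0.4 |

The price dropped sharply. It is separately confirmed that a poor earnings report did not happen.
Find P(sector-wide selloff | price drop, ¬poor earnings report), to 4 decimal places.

P(sector-wide selloff | price drop, ¬poor earnings report) ≈ 0.4990

Numerator (weight on configurations with sector-wide selloff): 0.4*0.13 = 0.052000
The normalizing constant is 0.06*0.87 + 0.4*0.13 = 0.104200
P(sector-wide selloff | price drop, ¬poor earnings report) = 0.052000/0.104200 ≈ 0.4990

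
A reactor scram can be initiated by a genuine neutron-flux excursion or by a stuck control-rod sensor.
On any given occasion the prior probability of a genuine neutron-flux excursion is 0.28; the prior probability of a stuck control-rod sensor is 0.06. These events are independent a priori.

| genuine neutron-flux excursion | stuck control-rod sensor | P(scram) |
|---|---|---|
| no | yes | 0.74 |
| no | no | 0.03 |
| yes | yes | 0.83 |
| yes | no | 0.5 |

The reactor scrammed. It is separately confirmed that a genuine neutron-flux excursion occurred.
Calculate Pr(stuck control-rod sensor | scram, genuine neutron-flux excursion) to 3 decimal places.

Enumerate both values of stuck control-rod sensor and weight by the priors:
  P(scram | genuine neutron-flux excursion) = 0.5·0.94 + 0.83·0.06
        = 0.470000 + 0.049800 = 0.519800
Configurations with stuck control-rod sensor contribute 0.049800, so
  P(stuck control-rod sensor | scram, genuine neutron-flux excursion) = 0.049800 / 0.519800 ≈ 0.096

Pr(stuck control-rod sensor | scram, genuine neutron-flux excursion) ≈ 0.096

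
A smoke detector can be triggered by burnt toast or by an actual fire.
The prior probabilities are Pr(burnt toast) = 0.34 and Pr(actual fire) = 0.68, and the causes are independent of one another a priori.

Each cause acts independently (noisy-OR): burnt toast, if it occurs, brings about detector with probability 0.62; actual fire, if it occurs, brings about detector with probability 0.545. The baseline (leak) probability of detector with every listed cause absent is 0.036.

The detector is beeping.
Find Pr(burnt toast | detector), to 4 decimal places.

Pr(burnt toast | detector) ≈ 0.5020

Under noisy-OR, P(detector | causes) = 1 − (1−0.036)·∏(1−qᵢ) over the active causes.
P(detector) = 0.036*0.66*0.32 + 0.56138*0.66*0.68 + 0.63368*0.34*0.32 + 0.833324*0.34*0.68 = 0.007603 + 0.251947 + 0.068944 + 0.192665 = 0.521159
The burnt toast-present share is 0.068944 + 0.192665 = 0.261609.
So P(burnt toast | detector) = 0.261609/0.521159 ≈ 0.5020.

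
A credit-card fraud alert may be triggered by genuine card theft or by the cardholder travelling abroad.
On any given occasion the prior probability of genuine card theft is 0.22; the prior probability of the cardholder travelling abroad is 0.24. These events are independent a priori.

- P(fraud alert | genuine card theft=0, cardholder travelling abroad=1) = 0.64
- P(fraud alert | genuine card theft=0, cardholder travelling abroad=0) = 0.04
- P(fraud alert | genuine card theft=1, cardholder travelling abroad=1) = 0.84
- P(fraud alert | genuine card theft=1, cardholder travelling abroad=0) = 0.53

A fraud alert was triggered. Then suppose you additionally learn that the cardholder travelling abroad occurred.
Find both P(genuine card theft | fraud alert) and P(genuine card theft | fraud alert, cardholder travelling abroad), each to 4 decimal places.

P(genuine card theft | fraud alert) ≈ 0.4809; P(genuine card theft | fraud alert, cardholder travelling abroad) ≈ 0.2702

P(fraud alert) = 0.04*0.78*0.76 + 0.64*0.78*0.24 + 0.53*0.22*0.76 + 0.84*0.22*0.24 = 0.023712 + 0.119808 + 0.088616 + 0.044352 = 0.276488
Of this, 0.132968 comes from 0.088616 + 0.044352 (the genuine card theft=true cases).
P(genuine card theft | fraud alert) = 0.132968 / 0.276488 ≈ 0.4809

Now also conditioning on cardholder travelling abroad=true:
P(fraud alert | cardholder travelling abroad) = 0.64×0.78 + 0.84×0.22 = 0.499200 + 0.184800 = 0.684000
Of this, 0.184800 comes from 0.84×0.22 (the genuine card theft=true cases).
So P(genuine card theft | fraud alert, cardholder travelling abroad) = 0.184800/0.684000 ≈ 0.2702.
Conditioning on cardholder travelling abroad lowers the posterior on genuine card theft: the classic explaining-away effect in a common-effect structure.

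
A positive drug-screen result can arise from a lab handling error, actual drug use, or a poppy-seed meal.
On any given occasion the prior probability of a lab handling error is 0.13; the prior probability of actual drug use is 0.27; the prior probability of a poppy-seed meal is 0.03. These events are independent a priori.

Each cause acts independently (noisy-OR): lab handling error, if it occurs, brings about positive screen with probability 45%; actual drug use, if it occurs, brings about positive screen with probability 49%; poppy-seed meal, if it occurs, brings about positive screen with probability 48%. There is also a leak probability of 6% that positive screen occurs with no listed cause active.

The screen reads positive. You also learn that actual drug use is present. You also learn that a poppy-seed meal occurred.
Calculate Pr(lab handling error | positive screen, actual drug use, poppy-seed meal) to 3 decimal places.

Pr(lab handling error | positive screen, actual drug use, poppy-seed meal) ≈ 0.147

Under noisy-OR, P(positive screen | causes) = 1 − (1−0.06)·∏(1−qᵢ) over the active causes.
Weight on lab handling error=true, given the evidence: 0.862892*0.13 = 0.112176
The normalizing constant is 0.750712*0.87 + 0.862892*0.13 = 0.765295
P(lab handling error | positive screen, actual drug use, poppy-seed meal) = 0.112176/0.765295 ≈ 0.147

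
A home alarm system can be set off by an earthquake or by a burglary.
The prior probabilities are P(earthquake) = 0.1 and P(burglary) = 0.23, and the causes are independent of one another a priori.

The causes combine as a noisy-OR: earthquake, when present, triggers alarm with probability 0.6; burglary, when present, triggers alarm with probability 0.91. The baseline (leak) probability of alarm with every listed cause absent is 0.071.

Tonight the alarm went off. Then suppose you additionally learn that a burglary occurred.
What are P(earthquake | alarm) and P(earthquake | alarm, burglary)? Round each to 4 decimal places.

Under noisy-OR, P(alarm | causes) = 1 − (1−0.071)·∏(1−qᵢ) over the active causes.
Numerator (weight on configurations with earthquake): 0.048387 + 0.022231 = 0.070618
Denominator P(alarm): 0.071*0.9*0.77 + 0.91639*0.9*0.23 + 0.6284*0.1*0.77 + 0.966556*0.1*0.23 = 0.309514
Posterior = 0.070618 / 0.309514 ≈ 0.2282

Now also conditioning on burglary=true:
By total probability over both values of earthquake:
  P(alarm | burglary) = 0.91639·0.9 + 0.966556·0.1
        = 0.824751 + 0.096656 = 0.921407
The terms with earthquake present sum to 0.096656, so
  P(earthquake | alarm, burglary) = 0.096656 / 0.921407 ≈ 0.1049
— burglary explains away the evidence for earthquake.

P(earthquake | alarm) ≈ 0.2282; P(earthquake | alarm, burglary) ≈ 0.1049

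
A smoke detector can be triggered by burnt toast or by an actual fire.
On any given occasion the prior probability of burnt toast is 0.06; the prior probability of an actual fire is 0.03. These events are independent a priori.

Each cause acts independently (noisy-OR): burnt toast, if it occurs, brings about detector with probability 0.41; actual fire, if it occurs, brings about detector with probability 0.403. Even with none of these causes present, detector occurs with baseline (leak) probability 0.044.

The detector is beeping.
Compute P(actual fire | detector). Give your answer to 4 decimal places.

P(actual fire | detector) ≈ 0.1688

Under noisy-OR, P(detector | causes) = 1 − (1−0.044)·∏(1−qᵢ) over the active causes.
Numerator (weight on configurations with actual fire): 0.012105 + 0.001194 = 0.013299
The normalizing constant is 0.044*0.94*0.97 + 0.429268*0.94*0.03 + 0.43596*0.06*0.97 + 0.663268*0.06*0.03 = 0.078791
P(actual fire | detector) = 0.013299/0.078791 ≈ 0.1688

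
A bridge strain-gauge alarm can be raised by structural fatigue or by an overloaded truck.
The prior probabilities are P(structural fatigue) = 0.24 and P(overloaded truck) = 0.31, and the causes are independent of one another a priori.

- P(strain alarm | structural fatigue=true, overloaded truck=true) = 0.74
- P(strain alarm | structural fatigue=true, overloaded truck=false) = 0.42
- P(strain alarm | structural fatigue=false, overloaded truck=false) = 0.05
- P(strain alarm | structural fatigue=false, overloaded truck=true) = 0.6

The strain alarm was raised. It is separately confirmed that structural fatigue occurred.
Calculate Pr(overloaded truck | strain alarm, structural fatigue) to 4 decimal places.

Pr(overloaded truck | strain alarm, structural fatigue) ≈ 0.4418

Numerator (weight on configurations with overloaded truck): 0.74×0.31 = 0.229400
The normalizing constant is 0.42×0.69 + 0.74×0.31 = 0.519200
P(overloaded truck | strain alarm, structural fatigue) = 0.229400/0.519200 ≈ 0.4418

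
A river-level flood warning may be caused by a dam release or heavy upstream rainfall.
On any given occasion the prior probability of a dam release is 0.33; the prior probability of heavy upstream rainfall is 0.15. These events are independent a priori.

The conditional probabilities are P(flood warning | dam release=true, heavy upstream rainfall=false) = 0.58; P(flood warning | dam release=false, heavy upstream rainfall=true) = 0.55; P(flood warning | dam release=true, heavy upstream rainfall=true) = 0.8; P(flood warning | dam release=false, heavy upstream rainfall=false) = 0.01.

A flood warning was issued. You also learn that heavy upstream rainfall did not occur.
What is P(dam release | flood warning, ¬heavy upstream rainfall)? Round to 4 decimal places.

Enumerate both values of dam release and weight by the priors:
  P(flood warning | ¬heavy upstream rainfall) = 0.01×0.67 + 0.58×0.33
        = 0.006700 + 0.191400 = 0.198100
Configurations with dam release contribute 0.191400, so
  P(dam release | flood warning, ¬heavy upstream rainfall) = 0.191400 / 0.198100 ≈ 0.9662

P(dam release | flood warning, ¬heavy upstream rainfall) ≈ 0.9662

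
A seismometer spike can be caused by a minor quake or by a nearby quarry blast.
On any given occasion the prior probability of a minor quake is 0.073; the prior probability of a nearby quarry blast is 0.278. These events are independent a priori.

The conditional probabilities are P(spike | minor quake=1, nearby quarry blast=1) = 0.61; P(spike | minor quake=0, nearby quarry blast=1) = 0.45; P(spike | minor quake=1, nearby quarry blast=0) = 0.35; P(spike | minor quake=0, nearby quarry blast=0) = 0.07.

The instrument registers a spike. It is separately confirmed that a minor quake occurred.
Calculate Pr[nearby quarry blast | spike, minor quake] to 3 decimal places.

Enumerate both values of nearby quarry blast and weight by the priors:
  P(spike | minor quake) = 0.35×0.722 + 0.61×0.278
        = 0.252700 + 0.169580 = 0.422280
The terms with nearby quarry blast present sum to 0.169580, so
  P(nearby quarry blast | spike, minor quake) = 0.169580 / 0.422280 ≈ 0.402

Pr[nearby quarry blast | spike, minor quake] ≈ 0.402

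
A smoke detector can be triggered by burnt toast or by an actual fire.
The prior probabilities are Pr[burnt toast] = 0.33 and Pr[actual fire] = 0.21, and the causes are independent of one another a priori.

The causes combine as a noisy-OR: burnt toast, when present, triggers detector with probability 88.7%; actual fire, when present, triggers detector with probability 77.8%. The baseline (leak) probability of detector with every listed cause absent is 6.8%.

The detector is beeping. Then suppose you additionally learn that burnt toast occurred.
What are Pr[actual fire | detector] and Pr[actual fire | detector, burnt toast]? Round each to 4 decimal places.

Pr[actual fire | detector] ≈ 0.3997; Pr[actual fire | detector, burnt toast] ≈ 0.2249

Under noisy-OR, P(detector | causes) = 1 − (1−0.068)·∏(1−qᵢ) over the active causes.
P(detector) = 0.068·0.67·0.79 + 0.793096·0.67·0.21 + 0.894684·0.33·0.79 + 0.97662·0.33·0.21 = 0.035992 + 0.111589 + 0.233244 + 0.067680 = 0.448505
Restricting to configurations with actual fire present: 0.111589 + 0.067680 = 0.179269.
So P(actual fire | detector) = 0.179269/0.448505 ≈ 0.3997.

With the extra evidence:
Numerator (weight on configurations with actual fire): 0.97662×0.21 = 0.205090
Normalizer over all consistent configurations: 0.894684×0.79 + 0.97662×0.21 = 0.911890
Posterior = 0.205090 / 0.911890 ≈ 0.2249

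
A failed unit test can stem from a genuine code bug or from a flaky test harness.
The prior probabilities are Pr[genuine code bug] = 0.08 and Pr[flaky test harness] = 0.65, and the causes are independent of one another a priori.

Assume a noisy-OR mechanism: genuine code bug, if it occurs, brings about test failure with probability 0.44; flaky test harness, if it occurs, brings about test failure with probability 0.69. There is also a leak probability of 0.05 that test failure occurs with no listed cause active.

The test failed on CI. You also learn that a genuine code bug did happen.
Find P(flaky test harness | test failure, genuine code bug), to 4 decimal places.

Under noisy-OR, P(test failure | causes) = 1 − (1−0.05)·∏(1−qᵢ) over the active causes.
Weight on flaky test harness=true, given the evidence: 0.83508×0.65 = 0.542802
Normalizer over all consistent configurations: 0.468×0.35 + 0.83508×0.65 = 0.706602
Posterior = 0.542802 / 0.706602 ≈ 0.7682

P(flaky test harness | test failure, genuine code bug) ≈ 0.7682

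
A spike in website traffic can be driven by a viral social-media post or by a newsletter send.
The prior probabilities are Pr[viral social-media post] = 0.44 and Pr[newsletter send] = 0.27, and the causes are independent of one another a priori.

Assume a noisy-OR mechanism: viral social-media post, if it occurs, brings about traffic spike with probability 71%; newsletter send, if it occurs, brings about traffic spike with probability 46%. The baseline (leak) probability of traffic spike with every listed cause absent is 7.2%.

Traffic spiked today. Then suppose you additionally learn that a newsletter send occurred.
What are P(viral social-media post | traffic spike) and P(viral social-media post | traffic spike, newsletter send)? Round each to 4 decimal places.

P(viral social-media post | traffic spike) ≈ 0.7623; P(viral social-media post | traffic spike, newsletter send) ≈ 0.5738

Under noisy-OR, P(traffic spike | causes) = 1 − (1−0.072)·∏(1−qᵢ) over the active causes.
P(traffic spike) = 0.072*0.56*0.73 + 0.49888*0.56*0.27 + 0.73088*0.44*0.73 + 0.854675*0.44*0.27 = 0.029434 + 0.075431 + 0.234759 + 0.101535 = 0.441159
Of this, 0.336294 comes from 0.234759 + 0.101535 (the viral social-media post=true cases).
So P(viral social-media post | traffic spike) = 0.336294/0.441159 ≈ 0.7623.

Now condition on the additional information:
Numerator (weight on configurations with viral social-media post): 0.854675·0.44 = 0.376057
Normalizer over all consistent configurations: 0.49888·0.56 + 0.854675·0.44 = 0.655430
Posterior = 0.376057 / 0.655430 ≈ 0.5738
Conditioning on newsletter send lowers the posterior on viral social-media post: the classic explaining-away effect in a common-effect structure.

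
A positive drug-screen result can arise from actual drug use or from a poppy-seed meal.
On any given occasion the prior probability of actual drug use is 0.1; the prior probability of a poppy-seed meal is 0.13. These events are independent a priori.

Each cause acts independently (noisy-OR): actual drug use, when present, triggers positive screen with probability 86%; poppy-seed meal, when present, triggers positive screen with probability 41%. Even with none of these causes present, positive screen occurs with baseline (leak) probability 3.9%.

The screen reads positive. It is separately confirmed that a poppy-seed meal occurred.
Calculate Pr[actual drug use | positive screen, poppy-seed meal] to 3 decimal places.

Pr[actual drug use | positive screen, poppy-seed meal] ≈ 0.191

Under noisy-OR, P(positive screen | causes) = 1 − (1−0.039)·∏(1−qᵢ) over the active causes.
For the numerator, keep only actual drug use=true terms: 0.920621·0.1 = 0.092062
The normalizing constant is 0.43301·0.9 + 0.920621·0.1 = 0.481771
P(actual drug use | positive screen, poppy-seed meal) = 0.092062/0.481771 ≈ 0.191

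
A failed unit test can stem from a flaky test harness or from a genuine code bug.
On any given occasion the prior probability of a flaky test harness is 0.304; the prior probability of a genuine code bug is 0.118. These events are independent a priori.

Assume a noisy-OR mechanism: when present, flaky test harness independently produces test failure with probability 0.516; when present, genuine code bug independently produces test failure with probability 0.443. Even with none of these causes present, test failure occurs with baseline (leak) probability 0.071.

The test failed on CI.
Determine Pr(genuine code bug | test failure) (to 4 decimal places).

Pr(genuine code bug | test failure) ≈ 0.2582

Under noisy-OR, P(test failure | causes) = 1 − (1−0.071)·∏(1−qᵢ) over the active causes.
Weight on genuine code bug=true, given the evidence: 0.039631 + 0.026888 = 0.066519
Denominator P(test failure): 0.071×0.696×0.882 + 0.482547×0.696×0.118 + 0.550364×0.304×0.882 + 0.749553×0.304×0.118 = 0.257672
P(genuine code bug | test failure) = 0.066519/0.257672 ≈ 0.2582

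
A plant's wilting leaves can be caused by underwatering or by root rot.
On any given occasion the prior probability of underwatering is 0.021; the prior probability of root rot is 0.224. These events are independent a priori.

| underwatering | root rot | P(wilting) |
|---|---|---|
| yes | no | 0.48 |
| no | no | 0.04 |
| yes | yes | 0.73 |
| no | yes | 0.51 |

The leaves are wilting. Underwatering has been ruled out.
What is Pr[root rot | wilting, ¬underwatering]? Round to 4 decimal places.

Pr[root rot | wilting, ¬underwatering] ≈ 0.7863

P(wilting | ¬underwatering) = 0.04×0.776 + 0.51×0.224 = 0.031040 + 0.114240 = 0.145280
The root rot-present share is 0.51×0.224 = 0.114240.
Hence the posterior is 0.114240/0.145280 ≈ 0.7863.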